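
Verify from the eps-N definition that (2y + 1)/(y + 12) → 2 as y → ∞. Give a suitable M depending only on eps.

Suppose eps > 0. We seek M > 0 such that y > M implies |(2y + 1)/(y + 12) − 2| < eps.
(2y + 1)/(y + 12) − 2 = ((2y + 1) − 2(y + 12)) / ((y + 12)) = -23/((y + 12)).
For y > 0 we have y + 12 > y, so |(2y + 1)/(y + 12) − 2| = 23/((y + 12)) < 23/(y) = 23/y.
Thus |(2y + 1)/(y + 12) − 2| < eps whenever y > 23/eps.
Take M = 23/eps. If y > M then |(2y + 1)/(y + 12) − 2| < 23/y < eps.

M = 23/eps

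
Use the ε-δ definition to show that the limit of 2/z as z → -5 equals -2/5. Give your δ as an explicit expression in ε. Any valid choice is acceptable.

Fix ε > 0. We seek δ > 0 such that 0 < |z + 5| < δ implies |2/z + 2/5| < ε.
|2/z + 2/5| = 2·|-5 − z|/(5·|z|) = 2|z + 5|/(5|z|).
Restrict δ ≤ 5/2. Then |z + 5| < 5/2 gives |z| > 5/2, so 5|z| > 25/2.
Then |2/z + 2/5| < 2|z + 5|/(25/2), which is < ε when |z + 5| < (25/4)ε.
Take δ = min(5/2, (25/4)ε). Then 0 < |z + 5| < δ gives both |z + 5| < 5/2 and |z + 5| < (25/4)ε, so |2/z + 2/5| < ε.

δ = min(5/2, (25/4)ε)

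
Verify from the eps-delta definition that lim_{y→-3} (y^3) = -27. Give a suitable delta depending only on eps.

delta = min(1, eps/37)

Let eps > 0. We seek delta > 0 with 0 < |y + 3| < delta ⇒ |y^3 + 27| < eps.
Factor: y^3 + 27 = (y + 3)(y^2 - 3y + 9), so |y^3 + 27| = |y + 3|·|y^2 - 3y + 9|.
Impose delta ≤ 1 so that |y| < 4; then |y^2 - 3y + 9| ≤ 37.
Hence |y^3 + 27| ≤ 37|y + 3|, which is < eps once |y + 3| < eps/37.
Take delta = min(1, eps/37). If 0 < |y + 3| < delta then both bounds hold and |y^3 + 27| ≤ 37|y + 3| < 37·(eps/37) = eps.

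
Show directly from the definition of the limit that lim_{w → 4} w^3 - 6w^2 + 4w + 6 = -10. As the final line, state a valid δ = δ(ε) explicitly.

Let ε > 0 be given. We want δ > 0 such that 0 < |w − 4| < δ implies |(w^3 - 6w^2 + 4w + 6) + 10| < ε.
(w^3 - 6w^2 + 4w + 6) + 10 = w^3 - 6w^2 + 4w + 16 = (w − 4)(w^2 - 2w - 4).
So |(w^3 - 6w^2 + 4w + 6) + 10| = |w − 4|·|w^2 - 2w - 4|.
Require δ ≤ 1. Then |w − 4| < 1 gives |w| < 5, and by the triangle inequality |w^2 - 2w - 4| ≤ 5^2 + 2·5 + 4 = 39.
Hence |(w^3 - 6w^2 + 4w + 6) + 10| ≤ 39|w − 4| < ε provided |w − 4| < ε/39.
Take δ = min(1, ε/39). Then 0 < |w − 4| < δ gives both |w − 4| < 1 and |w − 4| < ε/39, so |(w^3 - 6w^2 + 4w + 6) + 10| < ε.

δ = min(1, ε/39)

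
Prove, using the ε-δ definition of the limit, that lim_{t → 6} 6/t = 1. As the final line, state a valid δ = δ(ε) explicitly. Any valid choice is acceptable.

Fix ε > 0. We seek δ > 0 such that 0 < |t − 6| < δ implies |6/t − 1| < ε.
|6/t − 1| = 6·|6 − t|/(6·|t|) = 6|t − 6|/(6|t|).
Restrict δ ≤ 3. Then |t − 6| < 3 gives |t| > 3, so 6|t| > 18.
Then |6/t − 1| < 6|t − 6|/18, which is < ε when |t − 6| < 3ε.
Take δ = min(3, 3ε). Then 0 < |t − 6| < δ gives both |t − 6| < 3 and |t − 6| < 3ε, so |6/t − 1| < ε.

δ = min(3, 3ε)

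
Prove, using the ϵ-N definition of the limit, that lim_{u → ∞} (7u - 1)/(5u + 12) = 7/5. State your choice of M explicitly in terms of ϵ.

Fix ϵ > 0. We seek M > 0 such that u > M implies |(7u - 1)/(5u + 12) − (7/5)| < ϵ.
(7u - 1)/(5u + 12) − (7/5) = (5(7u - 1) − 7(5u + 12)) / (5(5u + 12)) = -89/(5(5u + 12)).
For u > 0 we have 5u + 12 > 5u, so |(7u - 1)/(5u + 12) − (7/5)| = 89/(5(5u + 12)) < 89/(5·5u) = (89/25)/u.
Thus |(7u - 1)/(5u + 12) − (7/5)| < ϵ whenever u > (89/25)/ϵ.
Take M = (89/25)/ϵ. If u > M then |(7u - 1)/(5u + 12) − (7/5)| < (89/25)/u < ϵ.

M = (89/25)/ϵ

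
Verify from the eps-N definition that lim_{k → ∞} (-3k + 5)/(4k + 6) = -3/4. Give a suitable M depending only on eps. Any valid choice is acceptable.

M = (19/8)/eps

Fix eps > 0. For k ≥ 1, |(-3k + 5)/(4k + 6) + 3/4| = |38|/(4(4k + 6)) = 38/(4(4k + 6)).
Since 4k + 6 ≥ 4k for k ≥ 1, this is ≤ 38/(4·4k) = (19/8)/k.
So |(-3k + 5)/(4k + 6) + 3/4| < eps whenever k > (19/8)/eps.
Take M = (19/8)/eps. If k > M then |(-3k + 5)/(4k + 6) + 3/4| ≤ (19/8)/k < eps.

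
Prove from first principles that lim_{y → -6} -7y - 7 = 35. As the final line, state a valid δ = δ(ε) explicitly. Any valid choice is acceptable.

δ = ε/7

Suppose ε > 0. We need δ > 0 so that 0 < |y + 6| < δ implies |(-7y - 7) − 35| < ε.
Since (-7y - 7) − 35 = -7(y + 6), we have |(-7y - 7) − 35| = 7|y + 6|.
So 7|y + 6| < ε exactly when |y + 6| < ε/7.
Choosing δ = ε/7 gives |(-7y - 7) − 35| = 7|y + 6| < ε whenever |y + 6| < δ.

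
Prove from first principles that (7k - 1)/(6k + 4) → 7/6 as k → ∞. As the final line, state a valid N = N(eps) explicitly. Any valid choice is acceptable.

N = (17/18)/eps

Suppose eps > 0. For k ≥ 1, |(7k - 1)/(6k + 4) − (7/6)| = |-34|/(6(6k + 4)) = 34/(6(6k + 4)).
Since 6k + 4 ≥ 6k for k ≥ 1, this is ≤ 34/(6·6k) = (17/18)/k.
So |(7k - 1)/(6k + 4) − (7/6)| < eps whenever k > (17/18)/eps.
Take N = (17/18)/eps. If k > N then |(7k - 1)/(6k + 4) − (7/6)| ≤ (17/18)/k < eps.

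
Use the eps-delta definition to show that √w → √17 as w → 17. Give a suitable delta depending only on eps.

Let eps > 0 be given. We want delta > 0 such that 0 < |w − 17| < delta implies |√w − √17| < eps.
Rationalise: √w − √17 = (w − 17)/(√w + √17), so |√w − √17| = |w − 17|/(√w + √17).
Restrict delta ≤ 17 so that |w − 17| < 17 forces w > 0, and then √w + √17 > √17.
Hence |√w − √17| < |w − 17|/√17, which is < eps once |w − 17| < √17·eps.
Take delta = min(17, √17·eps). If 0 < |w − 17| < delta then w > 0 and |√w − √17| < |w − 17|/√17 < eps.

delta = min(17, √17·eps)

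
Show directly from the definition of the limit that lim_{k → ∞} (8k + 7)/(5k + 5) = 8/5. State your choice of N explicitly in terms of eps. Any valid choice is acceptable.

N = (1/5)/eps

Fix eps > 0. For k ≥ 1, |(8k + 7)/(5k + 5) − (8/5)| = |-5|/(5(5k + 5)) = 5/(5(5k + 5)).
Since 5k + 5 ≥ 5k for k ≥ 1, this is ≤ 5/(5·5k) = (1/5)/k.
So |(8k + 7)/(5k + 5) − (8/5)| < eps whenever k > (1/5)/eps.
Take N = (1/5)/eps. If k > N then |(8k + 7)/(5k + 5) − (8/5)| ≤ (1/5)/k < eps.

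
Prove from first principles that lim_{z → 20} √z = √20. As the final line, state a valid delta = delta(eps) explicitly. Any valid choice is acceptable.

delta = min(20, √20·eps)

Suppose eps > 0. We want delta > 0 such that 0 < |z − 20| < delta implies |√z − √20| < eps.
Multiplying by the conjugate, |√z − √20| = |z − 20|/(√z + √20).
Restrict delta ≤ 20 so that |z − 20| < 20 forces z > 0, and then √z + √20 > √20.
Hence |√z − √20| < |z − 20|/√20, which is < eps once |z − 20| < √20·eps.
Take delta = min(20, √20·eps). If 0 < |z − 20| < delta then z > 0 and |√z − √20| < |z − 20|/√20 < eps.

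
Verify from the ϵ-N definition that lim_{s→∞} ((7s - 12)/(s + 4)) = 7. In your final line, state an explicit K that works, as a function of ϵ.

K = 40/ϵ

Suppose ϵ > 0. We seek K > 0 such that s > K implies |(7s - 12)/(s + 4) − 7| < ϵ.
(7s - 12)/(s + 4) − 7 = ((7s - 12) − 7(s + 4)) / ((s + 4)) = -40/((s + 4)).
For s > 0 we have s + 4 > s, so |(7s - 12)/(s + 4) − 7| = 40/((s + 4)) < 40/(s) = 40/s.
Thus |(7s - 12)/(s + 4) − 7| < ϵ whenever s > 40/ϵ.
Take K = 40/ϵ. If s > K then |(7s - 12)/(s + 4) − 7| < 40/s < ϵ.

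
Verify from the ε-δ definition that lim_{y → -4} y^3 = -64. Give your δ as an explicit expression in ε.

Let ε > 0. We seek δ > 0 with 0 < |y + 4| < δ ⇒ |y^3 + 64| < ε.
Factor: y^3 + 64 = (y + 4)(y^2 - 4y + 16), so |y^3 + 64| = |y + 4|·|y^2 - 4y + 16|.
Impose δ ≤ 2 so that |y| < 6; then |y^2 - 4y + 16| ≤ 76.
Hence |y^3 + 64| ≤ 76|y + 4|, which is < ε once |y + 4| < ε/76.
Take δ = min(2, ε/76). If 0 < |y + 4| < δ then both bounds hold and |y^3 + 64| ≤ 76|y + 4| < 76·(ε/76) = ε.

δ = min(2, ε/76)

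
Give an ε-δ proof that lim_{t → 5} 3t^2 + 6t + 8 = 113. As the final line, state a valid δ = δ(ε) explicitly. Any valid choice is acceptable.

Let ε > 0. We want δ > 0 such that 0 < |t − 5| < δ implies |(3t^2 + 6t + 8) − 113| < ε.
(3t^2 + 6t + 8) − 113 = 3t^2 + 6t - 105 = (t − 5)(3t + 21).
So |(3t^2 + 6t + 8) − 113| = |t − 5|·|3t + 21|.
Require δ ≤ 1. Then |t − 5| < 1 gives |t| < 6, and by the triangle inequality |3t + 21| ≤ 3·6 + 21 = 39.
Hence |(3t^2 + 6t + 8) − 113| ≤ 39|t − 5| < ε provided |t − 5| < ε/39.
Take δ = min(1, ε/39). Then 0 < |t − 5| < δ gives both |t − 5| < 1 and |t − 5| < ε/39, so |(3t^2 + 6t + 8) − 113| < ε.

δ = min(1, ε/39)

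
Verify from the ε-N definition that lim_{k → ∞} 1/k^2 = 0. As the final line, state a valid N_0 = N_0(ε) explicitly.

N_0 = (1/ε)^{1/2}

Fix ε > 0. For k ≥ 1, |1/k^2 − 0| = 1/k^2.
1/k^2 < ε ⇔ k^2 > 1/ε ⇔ k > (1/ε)^{1/2}.
Take N_0 = (1/ε)^{1/2}. Then k > N_0 implies 1/k^2 < ε.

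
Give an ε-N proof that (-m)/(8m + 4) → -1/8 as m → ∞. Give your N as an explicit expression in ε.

N = (1/16)/ε

Fix ε > 0. For m ≥ 1, |(-m)/(8m + 4) + 1/8| = |4|/(8(8m + 4)) = 4/(8(8m + 4)).
Since 8m + 4 ≥ 8m for m ≥ 1, this is ≤ 4/(8·8m) = (1/16)/m.
So |(-m)/(8m + 4) + 1/8| < ε whenever m > (1/16)/ε.
Take N = (1/16)/ε. If m > N then |(-m)/(8m + 4) + 1/8| ≤ (1/16)/m < ε.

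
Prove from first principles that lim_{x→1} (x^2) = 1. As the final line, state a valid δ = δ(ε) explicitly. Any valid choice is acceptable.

δ = min(2, ε/4)

Let ε > 0. We seek δ > 0 with 0 < |x − 1| < δ ⇒ |x^2 − 1| < ε.
Factor: x^2 − 1 = (x − 1)(x + 1), so |x^2 − 1| = |x − 1|·|x + 1|.
Restrict δ ≤ 2. Then |x − 1| < 2 gives |x| < 3, so by the triangle inequality |x + 1| ≤ 3 + 1 = 4.
Hence |x^2 − 1| ≤ 4|x − 1|, which is < ε once |x − 1| < ε/4.
Take δ = min(2, ε/4). If 0 < |x − 1| < δ then both bounds hold and |x^2 − 1| ≤ 4|x − 1| < 4·(ε/4) = ε.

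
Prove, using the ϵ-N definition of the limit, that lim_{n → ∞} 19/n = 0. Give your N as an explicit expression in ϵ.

N = 19/ϵ

Fix ϵ > 0. For n ≥ 1, |19/n − 0| = 19/(n) ≤ 19/n.
We need 19/n < ϵ, i.e. n > 19/ϵ.
Take N = 19/ϵ. If n > N then |19/n| ≤ 19/n < ϵ.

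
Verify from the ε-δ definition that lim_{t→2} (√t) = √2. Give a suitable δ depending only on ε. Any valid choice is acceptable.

δ = min(2, √2·ε)

Fix ε > 0. We want δ > 0 such that 0 < |t − 2| < δ implies |√t − √2| < ε.
Rationalise: √t − √2 = (t − 2)/(√t + √2), so |√t − √2| = |t − 2|/(√t + √2).
Restrict δ ≤ 2 so that |t − 2| < 2 forces t > 0, and then √t + √2 > √2.
Hence |√t − √2| < |t − 2|/√2, which is < ε once |t − 2| < √2·ε.
Take δ = min(2, √2·ε). If 0 < |t − 2| < δ then t > 0 and |√t − √2| < |t − 2|/√2 < ε.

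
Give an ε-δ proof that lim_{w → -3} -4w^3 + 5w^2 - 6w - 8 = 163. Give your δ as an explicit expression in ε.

Suppose ε > 0. We want δ > 0 such that 0 < |w + 3| < δ implies |(-4w^3 + 5w^2 - 6w - 8) − 163| < ε.
(-4w^3 + 5w^2 - 6w - 8) − 163 = -4w^3 + 5w^2 - 6w - 171 = (w + 3)(-4w^2 + 17w - 57).
So |(-4w^3 + 5w^2 - 6w - 8) − 163| = |w + 3|·|-4w^2 + 17w - 57|.
Require δ ≤ 1. Then |w + 3| < 1 gives |w| < 4, and by the triangle inequality |-4w^2 + 17w - 57| ≤ 4·4^2 + 17·4 + 57 = 189.
Hence |(-4w^3 + 5w^2 - 6w - 8) − 163| ≤ 189|w + 3| < ε provided |w + 3| < ε/189.
Take δ = min(1, ε/189). Then 0 < |w + 3| < δ gives both |w + 3| < 1 and |w + 3| < ε/189, so |(-4w^3 + 5w^2 - 6w - 8) − 163| < ε.

δ = min(1, ε/189)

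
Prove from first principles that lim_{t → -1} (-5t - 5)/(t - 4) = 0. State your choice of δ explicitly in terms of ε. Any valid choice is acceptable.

Let ε > 0 be given. We want δ > 0 with 0 < |t + 1| < δ ⇒ |(-5t - 5)/(t - 4) − 0| < ε.
Combining over a common denominator, (-5t - 5)/(t - 4) − 0 = [(-5t - 5)·(-5) − 0·(t - 4)] / [(-5)·(t - 4)] = 25(t + 1) / ((-5)(t - 4)).
So |(-5t - 5)/(t - 4) − 0| = 25|t + 1| / (5·|t − 4|).
Require δ ≤ 5/2, so |t − 4| ≥ |-5| − |t + 1| > 5 − 5/2 = 5/2.
Hence |(-5t - 5)/(t - 4) − 0| < 25|t + 1|/(5·(5/2)) = 2|t + 1|, which is < ε once |t + 1| < (1/2)ε.
Take δ = min(5/2, (1/2)ε). Then 0 < |t + 1| < δ forces both bounds, so |(-5t - 5)/(t - 4) − 0| < ε.

δ = min(5/2, (1/2)ε)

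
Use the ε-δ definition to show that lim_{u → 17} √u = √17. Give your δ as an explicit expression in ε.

δ = min(17, √17·ε)

Fix ε > 0. We want δ > 0 such that 0 < |u − 17| < δ implies |√u − √17| < ε.
Multiplying by the conjugate, |√u − √17| = |u − 17|/(√u + √17).
Restrict δ ≤ 17 so that |u − 17| < 17 forces u > 0, and then √u + √17 > √17.
Hence |√u − √17| < |u − 17|/√17, which is < ε once |u − 17| < √17·ε.
Take δ = min(17, √17·ε). If 0 < |u − 17| < δ then u > 0 and |√u − √17| < |u − 17|/√17 < ε.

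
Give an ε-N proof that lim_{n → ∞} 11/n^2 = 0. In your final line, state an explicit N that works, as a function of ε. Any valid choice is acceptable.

N = (11/ε)^{1/2}

Fix ε > 0. For n ≥ 1, |11/n^2 − 0| = 11/n^2.
11/n^2 < ε ⇔ n^2 > 11/ε ⇔ n > (11/ε)^{1/2}.
Take N = (11/ε)^{1/2}. Then n > N implies 11/n^2 < ε.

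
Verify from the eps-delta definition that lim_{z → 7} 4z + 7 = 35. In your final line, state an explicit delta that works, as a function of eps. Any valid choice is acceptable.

delta = eps/4

Suppose eps > 0. We need delta > 0 so that 0 < |z − 7| < delta implies |(4z + 7) − 35| < eps.
Since (4z + 7) − 35 = 4(z − 7), we have |(4z + 7) − 35| = 4|z − 7|.
So 4|z − 7| < eps exactly when |z − 7| < eps/4.
Choosing delta = eps/4 gives |(4z + 7) − 35| = 4|z − 7| < eps whenever |z − 7| < delta.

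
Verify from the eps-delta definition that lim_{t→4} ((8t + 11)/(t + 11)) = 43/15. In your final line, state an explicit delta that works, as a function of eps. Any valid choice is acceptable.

Let eps > 0. We want delta > 0 with 0 < |t − 4| < delta ⇒ |(8t + 11)/(t + 11) − (43/15)| < eps.
Combining over a common denominator, (8t + 11)/(t + 11) − (43/15) = [(8t + 11)·15 − 43·(t + 11)] / [15·(t + 11)] = 77(t − 4) / (15(t + 11)).
So |(8t + 11)/(t + 11) − (43/15)| = 77|t − 4| / (15·|t + 11|).
Require delta ≤ 15/2, so |t + 11| ≥ |15| − |t − 4| > 15 − 15/2 = 15/2.
Hence |(8t + 11)/(t + 11) − (43/15)| < 77|t − 4|/(15·(15/2)) = (154/225)|t − 4|, which is < eps once |t − 4| < (225/154)eps.
Take delta = min(15/2, (225/154)eps). Then 0 < |t − 4| < delta forces both bounds, so |(8t + 11)/(t + 11) − (43/15)| < eps.

delta = min(15/2, (225/154)eps)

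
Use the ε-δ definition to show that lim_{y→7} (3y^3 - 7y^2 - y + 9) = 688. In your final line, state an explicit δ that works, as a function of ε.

Fix ε > 0. We want δ > 0 such that 0 < |y − 7| < δ implies |(3y^3 - 7y^2 - y + 9) − 688| < ε.
(3y^3 - 7y^2 - y + 9) − 688 = 3y^3 - 7y^2 - y - 679 = (y − 7)(3y^2 + 14y + 97).
So |(3y^3 - 7y^2 - y + 9) − 688| = |y − 7|·|3y^2 + 14y + 97|.
Assume first that |y − 7| < 1, so |y| < 8. Then |3y^2 + 14y + 97| ≤ 3·8^2 + 14·8 + 97 = 401.
Hence |(3y^3 - 7y^2 - y + 9) − 688| ≤ 401|y − 7| < ε provided |y − 7| < ε/401.
Choosing δ = min(1, ε/401) ensures both conditions, hence |(3y^3 - 7y^2 - y + 9) − 688| < ε.

δ = min(1, ε/401)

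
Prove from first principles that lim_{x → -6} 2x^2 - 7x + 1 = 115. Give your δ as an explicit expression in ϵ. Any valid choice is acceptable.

δ = min(2, ϵ/35)

Suppose ϵ > 0. We want δ > 0 such that 0 < |x + 6| < δ implies |(2x^2 - 7x + 1) − 115| < ϵ.
(2x^2 - 7x + 1) − 115 = 2x^2 - 7x - 114 = (x + 6)(2x - 19).
So |(2x^2 - 7x + 1) − 115| = |x + 6|·|2x - 19|.
Require δ ≤ 2. Then |x + 6| < 2 gives |x| < 8, and by the triangle inequality |2x - 19| ≤ 2·8 + 19 = 35.
Hence |(2x^2 - 7x + 1) − 115| ≤ 35|x + 6| < ϵ provided |x + 6| < ϵ/35.
Take δ = min(2, ϵ/35). Then 0 < |x + 6| < δ gives both |x + 6| < 2 and |x + 6| < ϵ/35, so |(2x^2 - 7x + 1) − 115| < ϵ.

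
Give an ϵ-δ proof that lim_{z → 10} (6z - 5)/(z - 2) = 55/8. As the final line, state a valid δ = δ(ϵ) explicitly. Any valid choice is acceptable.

Let ϵ > 0. We want δ > 0 with 0 < |z − 10| < δ ⇒ |(6z - 5)/(z - 2) − (55/8)| < ϵ.
Combining over a common denominator, (6z - 5)/(z - 2) − (55/8) = [(6z - 5)·8 − 55·(z - 2)] / [8·(z - 2)] = -7(z − 10) / (8(z - 2)).
So |(6z - 5)/(z - 2) − (55/8)| = 7|z − 10| / (8·|z − 2|).
Require δ ≤ 4, so |z − 2| ≥ |8| − |z − 10| > 8 − 4 = 4.
Hence |(6z - 5)/(z - 2) − (55/8)| < 7|z − 10|/(8·4) = (7/32)|z − 10|, which is < ϵ once |z − 10| < (32/7)ϵ.
Take δ = min(4, (32/7)ϵ). Then 0 < |z − 10| < δ forces both bounds, so |(6z - 5)/(z - 2) − (55/8)| < ϵ.

δ = min(4, (32/7)ϵ)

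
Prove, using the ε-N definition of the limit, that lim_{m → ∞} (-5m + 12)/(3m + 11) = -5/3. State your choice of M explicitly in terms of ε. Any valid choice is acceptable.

Suppose ε > 0. For m ≥ 1, |(-5m + 12)/(3m + 11) + 5/3| = |91|/(3(3m + 11)) = 91/(3(3m + 11)).
Since 3m + 11 ≥ 3m for m ≥ 1, this is ≤ 91/(3·3m) = (91/9)/m.
So |(-5m + 12)/(3m + 11) + 5/3| < ε whenever m > (91/9)/ε.
Take M = (91/9)/ε. If m > M then |(-5m + 12)/(3m + 11) + 5/3| ≤ (91/9)/m < ε.

M = (91/9)/ε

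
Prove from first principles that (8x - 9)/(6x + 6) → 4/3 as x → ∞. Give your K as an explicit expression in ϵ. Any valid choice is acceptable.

Let ϵ > 0. We seek K > 0 such that x > K implies |(8x - 9)/(6x + 6) − (4/3)| < ϵ.
(8x - 9)/(6x + 6) − (4/3) = (6(8x - 9) − 8(6x + 6)) / (6(6x + 6)) = -102/(6(6x + 6)).
For x > 0 we have 6x + 6 > 6x, so |(8x - 9)/(6x + 6) − (4/3)| = 102/(6(6x + 6)) < 102/(6·6x) = (17/6)/x.
Thus |(8x - 9)/(6x + 6) − (4/3)| < ϵ whenever x > (17/6)/ϵ.
Take K = (17/6)/ϵ. If x > K then |(8x - 9)/(6x + 6) − (4/3)| < (17/6)/x < ϵ.

K = (17/6)/ϵ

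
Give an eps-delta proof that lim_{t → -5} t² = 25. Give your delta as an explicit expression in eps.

delta = min(2, eps/12)

Let eps > 0. We seek delta > 0 with 0 < |t + 5| < delta ⇒ |t² − 25| < eps.
Factor: t² − 25 = (t + 5)(t - 5), so |t² − 25| = |t + 5|·|t - 5|.
Restrict delta ≤ 2. Then |t + 5| < 2 gives |t| < 7, so by the triangle inequality |t - 5| ≤ 7 + 5 = 12.
Hence |t² − 25| ≤ 12|t + 5|, which is < eps once |t + 5| < eps/12.
Take delta = min(2, eps/12). If 0 < |t + 5| < delta then both bounds hold and |t² − 25| ≤ 12|t + 5| < 12·(eps/12) = eps.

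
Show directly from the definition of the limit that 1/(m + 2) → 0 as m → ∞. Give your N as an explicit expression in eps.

Suppose eps > 0. For m ≥ 1, |1/(m + 2) − 0| = 1/(m + 2) ≤ 1/m.
We need 1/m < eps, i.e. m > 1/eps.
Take N = 1/eps. If m > N then |1/(m + 2)| ≤ 1/m < eps.

N = 1/eps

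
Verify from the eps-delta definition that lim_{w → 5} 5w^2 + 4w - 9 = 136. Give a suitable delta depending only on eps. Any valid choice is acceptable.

delta = min(1, eps/59)

Let eps > 0 be given. We want delta > 0 such that 0 < |w − 5| < delta implies |(5w^2 + 4w - 9) − 136| < eps.
(5w^2 + 4w - 9) − 136 = 5w^2 + 4w - 145 = (w − 5)(5w + 29).
So |(5w^2 + 4w - 9) − 136| = |w − 5|·|5w + 29|.
Assume first that |w − 5| < 1, so |w| < 6. Then |5w + 29| ≤ 5·6 + 29 = 59.
Hence |(5w^2 + 4w - 9) − 136| ≤ 59|w − 5| < eps provided |w − 5| < eps/59.
Take delta = min(1, eps/59). Then 0 < |w − 5| < delta gives both |w − 5| < 1 and |w − 5| < eps/59, so |(5w^2 + 4w - 9) − 136| < eps.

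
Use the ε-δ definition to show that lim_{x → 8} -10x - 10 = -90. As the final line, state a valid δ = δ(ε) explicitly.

δ = ε/10

Fix ε > 0. We need δ > 0 so that 0 < |x − 8| < δ implies |(-10x - 10) + 90| < ε.
|(-10x - 10) + 90| = |-10x + 80| = 10|x − 8|.
Thus it suffices that |x − 8| < ε/10.
Choosing δ = ε/10 gives |(-10x - 10) + 90| = 10|x − 8| < ε whenever |x − 8| < δ.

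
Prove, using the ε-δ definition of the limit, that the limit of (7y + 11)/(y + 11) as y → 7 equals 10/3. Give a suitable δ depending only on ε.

Let ε > 0 be given. We want δ > 0 with 0 < |y − 7| < δ ⇒ |(7y + 11)/(y + 11) − (10/3)| < ε.
Combining over a common denominator, (7y + 11)/(y + 11) − (10/3) = [(7y + 11)·18 − 60·(y + 11)] / [18·(y + 11)] = 66(y − 7) / (18(y + 11)).
So |(7y + 11)/(y + 11) − (10/3)| = 66|y − 7| / (18·|y + 11|).
Require δ ≤ 9, so |y + 11| ≥ |18| − |y − 7| > 18 − 9 = 9.
Hence |(7y + 11)/(y + 11) − (10/3)| < 66|y − 7|/(18·9) = (11/27)|y − 7|, which is < ε once |y − 7| < (27/11)ε.
Take δ = min(9, (27/11)ε). Then 0 < |y − 7| < δ forces both bounds, so |(7y + 11)/(y + 11) − (10/3)| < ε.

δ = min(9, (27/11)ε)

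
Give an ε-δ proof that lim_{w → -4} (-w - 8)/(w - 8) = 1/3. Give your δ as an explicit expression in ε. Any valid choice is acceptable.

δ = min(6, (9/2)ε)

Fix ε > 0. We want δ > 0 with 0 < |w + 4| < δ ⇒ |(-w - 8)/(w - 8) − (1/3)| < ε.
Combining over a common denominator, (-w - 8)/(w - 8) − (1/3) = [(-w - 8)·(-12) − (-4)·(w - 8)] / [(-12)·(w - 8)] = 16(w + 4) / ((-12)(w - 8)).
So |(-w - 8)/(w - 8) − (1/3)| = 16|w + 4| / (12·|w − 8|).
Require δ ≤ 6, so |w − 8| ≥ |-12| − |w + 4| > 12 − 6 = 6.
Hence |(-w - 8)/(w - 8) − (1/3)| < 16|w + 4|/(12·6) = (2/9)|w + 4|, which is < ε once |w + 4| < (9/2)ε.
Take δ = min(6, (9/2)ε). Then 0 < |w + 4| < δ forces both bounds, so |(-w - 8)/(w - 8) − (1/3)| < ε.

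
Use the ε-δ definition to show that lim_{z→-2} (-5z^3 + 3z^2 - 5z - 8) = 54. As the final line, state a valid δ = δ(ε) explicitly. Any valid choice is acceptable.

δ = min(2, ε/163)

Let ε > 0. We want δ > 0 such that 0 < |z + 2| < δ implies |(-5z^3 + 3z^2 - 5z - 8) − 54| < ε.
(-5z^3 + 3z^2 - 5z - 8) − 54 = -5z^3 + 3z^2 - 5z - 62 = (z + 2)(-5z^2 + 13z - 31).
So |(-5z^3 + 3z^2 - 5z - 8) − 54| = |z + 2|·|-5z^2 + 13z - 31|.
Assume first that |z + 2| < 2, so |z| < 4. Then |-5z^2 + 13z - 31| ≤ 5·4^2 + 13·4 + 31 = 163.
Hence |(-5z^3 + 3z^2 - 5z - 8) − 54| ≤ 163|z + 2| < ε provided |z + 2| < ε/163.
Choosing δ = min(2, ε/163) ensures both conditions, hence |(-5z^3 + 3z^2 - 5z - 8) − 54| < ε.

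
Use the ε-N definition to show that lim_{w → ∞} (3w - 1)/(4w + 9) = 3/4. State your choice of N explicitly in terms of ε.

Fix ε > 0. We seek N > 0 such that w > N implies |(3w - 1)/(4w + 9) − (3/4)| < ε.
(3w - 1)/(4w + 9) − (3/4) = (4(3w - 1) − 3(4w + 9)) / (4(4w + 9)) = -31/(4(4w + 9)).
For w > 0 we have 4w + 9 > 4w, so |(3w - 1)/(4w + 9) − (3/4)| = 31/(4(4w + 9)) < 31/(4·4w) = (31/16)/w.
Thus |(3w - 1)/(4w + 9) − (3/4)| < ε whenever w > (31/16)/ε.
Take N = (31/16)/ε. If w > N then |(3w - 1)/(4w + 9) − (3/4)| < (31/16)/w < ε.

N = (31/16)/ε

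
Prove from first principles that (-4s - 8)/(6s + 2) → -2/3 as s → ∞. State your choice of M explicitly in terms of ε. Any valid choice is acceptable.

Let ε > 0 be given. We seek M > 0 such that s > M implies |(-4s - 8)/(6s + 2) + 2/3| < ε.
(-4s - 8)/(6s + 2) + 2/3 = (6(-4s - 8) − (-4)(6s + 2)) / (6(6s + 2)) = -40/(6(6s + 2)).
For s > 0 we have 6s + 2 > 6s, so |(-4s - 8)/(6s + 2) + 2/3| = 40/(6(6s + 2)) < 40/(6·6s) = (10/9)/s.
Thus |(-4s - 8)/(6s + 2) + 2/3| < ε whenever s > (10/9)/ε.
Take M = (10/9)/ε. If s > M then |(-4s - 8)/(6s + 2) + 2/3| < (10/9)/s < ε.

M = (10/9)/ε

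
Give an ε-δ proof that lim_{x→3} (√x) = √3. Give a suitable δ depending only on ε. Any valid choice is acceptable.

δ = min(3, √3·ε)

Fix ε > 0. We want δ > 0 such that 0 < |x − 3| < δ implies |√x − √3| < ε.
Multiplying by the conjugate, |√x − √3| = |x − 3|/(√x + √3).
Restrict δ ≤ 3 so that |x − 3| < 3 forces x > 0, and then √x + √3 > √3.
Hence |√x − √3| < |x − 3|/√3, which is < ε once |x − 3| < √3·ε.
Take δ = min(3, √3·ε). If 0 < |x − 3| < δ then x > 0 and |√x − √3| < |x − 3|/√3 < ε.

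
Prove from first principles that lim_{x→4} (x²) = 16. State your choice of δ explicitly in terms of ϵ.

Fix ϵ > 0. We seek δ > 0 with 0 < |x − 4| < δ ⇒ |x² − 16| < ϵ.
Factor: x² − 16 = (x − 4)(x + 4), so |x² − 16| = |x − 4|·|x + 4|.
Impose δ ≤ 2 so that |x| < 6; then |x + 4| ≤ 10.
Hence |x² − 16| ≤ 10|x − 4|, which is < ϵ once |x − 4| < ϵ/10.
Take δ = min(2, ϵ/10). If 0 < |x − 4| < δ then both bounds hold and |x² − 16| ≤ 10|x − 4| < 10·(ϵ/10) = ϵ.

δ = min(2, ϵ/10)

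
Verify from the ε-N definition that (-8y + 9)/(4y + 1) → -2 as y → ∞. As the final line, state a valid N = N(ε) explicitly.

Fix ε > 0. We seek N > 0 such that y > N implies |(-8y + 9)/(4y + 1) + 2| < ε.
(-8y + 9)/(4y + 1) + 2 = (4(-8y + 9) − (-8)(4y + 1)) / (4(4y + 1)) = 44/(4(4y + 1)).
For y > 0 we have 4y + 1 > 4y, so |(-8y + 9)/(4y + 1) + 2| = 44/(4(4y + 1)) < 44/(4·4y) = (11/4)/y.
Thus |(-8y + 9)/(4y + 1) + 2| < ε whenever y > (11/4)/ε.
Take N = (11/4)/ε. If y > N then |(-8y + 9)/(4y + 1) + 2| < (11/4)/y < ε.

N = (11/4)/ε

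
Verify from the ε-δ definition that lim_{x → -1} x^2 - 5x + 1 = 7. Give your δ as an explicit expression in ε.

Fix ε > 0. We want δ > 0 such that 0 < |x + 1| < δ implies |(x^2 - 5x + 1) − 7| < ε.
(x^2 - 5x + 1) − 7 = x^2 - 5x - 6 = (x + 1)(x - 6).
So |(x^2 - 5x + 1) − 7| = |x + 1|·|x - 6|.
Require δ ≤ 1. Then |x + 1| < 1 gives |x| < 2, and by the triangle inequality |x - 6| ≤ 2 + 6 = 8.
Hence |(x^2 - 5x + 1) − 7| ≤ 8|x + 1| < ε provided |x + 1| < ε/8.
Take δ = min(1, ε/8). Then 0 < |x + 1| < δ gives both |x + 1| < 1 and |x + 1| < ε/8, so |(x^2 - 5x + 1) − 7| < ε.

δ = min(1, ε/8)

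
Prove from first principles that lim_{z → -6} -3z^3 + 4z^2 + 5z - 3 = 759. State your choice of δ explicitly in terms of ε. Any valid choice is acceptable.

Let ε > 0. We want δ > 0 such that 0 < |z + 6| < δ implies |(-3z^3 + 4z^2 + 5z - 3) − 759| < ε.
(-3z^3 + 4z^2 + 5z - 3) − 759 = -3z^3 + 4z^2 + 5z - 762 = (z + 6)(-3z^2 + 22z - 127).
So |(-3z^3 + 4z^2 + 5z - 3) − 759| = |z + 6|·|-3z^2 + 22z - 127|.
Assume first that |z + 6| < 2, so |z| < 8. Then |-3z^2 + 22z - 127| ≤ 3·8^2 + 22·8 + 127 = 495.
Hence |(-3z^3 + 4z^2 + 5z - 3) − 759| ≤ 495|z + 6| < ε provided |z + 6| < ε/495.
Choosing δ = min(2, ε/495) ensures both conditions, hence |(-3z^3 + 4z^2 + 5z - 3) − 759| < ε.

δ = min(2, ε/495)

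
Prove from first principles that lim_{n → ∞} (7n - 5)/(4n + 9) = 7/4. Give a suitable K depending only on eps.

Suppose eps > 0. For n ≥ 1, |(7n - 5)/(4n + 9) − (7/4)| = |-83|/(4(4n + 9)) = 83/(4(4n + 9)).
Since 4n + 9 ≥ 4n for n ≥ 1, this is ≤ 83/(4·4n) = (83/16)/n.
So |(7n - 5)/(4n + 9) − (7/4)| < eps whenever n > (83/16)/eps.
Take K = (83/16)/eps. If n > K then |(7n - 5)/(4n + 9) − (7/4)| ≤ (83/16)/n < eps.

K = (83/16)/eps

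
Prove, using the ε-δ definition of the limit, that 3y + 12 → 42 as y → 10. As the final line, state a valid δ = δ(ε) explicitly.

δ = ε/3

Suppose ε > 0. We need δ > 0 so that 0 < |y − 10| < δ implies |(3y + 12) − 42| < ε.
Since (3y + 12) − 42 = 3(y − 10), we have |(3y + 12) − 42| = 3|y − 10|.
So 3|y − 10| < ε exactly when |y − 10| < ε/3.
Choosing δ = ε/3 gives |(3y + 12) − 42| = 3|y − 10| < ε whenever |y − 10| < δ.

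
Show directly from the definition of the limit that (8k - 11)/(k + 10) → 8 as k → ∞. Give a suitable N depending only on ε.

N = 91/ε

Let ε > 0. For k ≥ 1, |(8k - 11)/(k + 10) − 8| = |-91|/((k + 10)) = 91/((k + 10)).
Since k + 10 ≥ k for k ≥ 1, this is ≤ 91/(k) = 91/k.
So |(8k - 11)/(k + 10) − 8| < ε whenever k > 91/ε.
Take N = 91/ε. If k > N then |(8k - 11)/(k + 10) − 8| ≤ 91/k < ε.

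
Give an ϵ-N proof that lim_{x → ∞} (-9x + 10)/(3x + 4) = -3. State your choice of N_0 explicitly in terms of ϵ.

N_0 = (22/3)/ϵ

Suppose ϵ > 0. We seek N_0 > 0 such that x > N_0 implies |(-9x + 10)/(3x + 4) + 3| < ϵ.
(-9x + 10)/(3x + 4) + 3 = (3(-9x + 10) − (-9)(3x + 4)) / (3(3x + 4)) = 66/(3(3x + 4)).
For x > 0 we have 3x + 4 > 3x, so |(-9x + 10)/(3x + 4) + 3| = 66/(3(3x + 4)) < 66/(3·3x) = (22/3)/x.
Thus |(-9x + 10)/(3x + 4) + 3| < ϵ whenever x > (22/3)/ϵ.
Take N_0 = (22/3)/ϵ. If x > N_0 then |(-9x + 10)/(3x + 4) + 3| < (22/3)/x < ϵ.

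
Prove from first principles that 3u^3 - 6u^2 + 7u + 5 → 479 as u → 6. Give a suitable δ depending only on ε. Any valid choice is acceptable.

δ = min(1, ε/310)

Fix ε > 0. We want δ > 0 such that 0 < |u − 6| < δ implies |(3u^3 - 6u^2 + 7u + 5) − 479| < ε.
(3u^3 - 6u^2 + 7u + 5) − 479 = 3u^3 - 6u^2 + 7u - 474 = (u − 6)(3u^2 + 12u + 79).
So |(3u^3 - 6u^2 + 7u + 5) − 479| = |u − 6|·|3u^2 + 12u + 79|.
Assume first that |u − 6| < 1, so |u| < 7. Then |3u^2 + 12u + 79| ≤ 3·7^2 + 12·7 + 79 = 310.
Hence |(3u^3 - 6u^2 + 7u + 5) − 479| ≤ 310|u − 6| < ε provided |u − 6| < ε/310.
Take δ = min(1, ε/310). Then 0 < |u − 6| < δ gives both |u − 6| < 1 and |u − 6| < ε/310, so |(3u^3 - 6u^2 + 7u + 5) − 479| < ε.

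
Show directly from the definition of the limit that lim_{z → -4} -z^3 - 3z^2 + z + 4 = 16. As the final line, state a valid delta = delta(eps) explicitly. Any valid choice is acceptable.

delta = min(1, eps/33)

Let eps > 0 be given. We want delta > 0 such that 0 < |z + 4| < delta implies |(-z^3 - 3z^2 + z + 4) − 16| < eps.
(-z^3 - 3z^2 + z + 4) − 16 = -z^3 - 3z^2 + z - 12 = (z + 4)(-z^2 + z - 3).
So |(-z^3 - 3z^2 + z + 4) − 16| = |z + 4|·|-z^2 + z - 3|.
Require delta ≤ 1. Then |z + 4| < 1 gives |z| < 5, and by the triangle inequality |-z^2 + z - 3| ≤ 5^2 + 5 + 3 = 33.
Hence |(-z^3 - 3z^2 + z + 4) − 16| ≤ 33|z + 4| < eps provided |z + 4| < eps/33.
Take delta = min(1, eps/33). Then 0 < |z + 4| < delta gives both |z + 4| < 1 and |z + 4| < eps/33, so |(-z^3 - 3z^2 + z + 4) − 16| < eps.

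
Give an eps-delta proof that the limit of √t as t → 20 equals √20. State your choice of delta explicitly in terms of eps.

delta = min(20, √20·eps)

Suppose eps > 0. We want delta > 0 such that 0 < |t − 20| < delta implies |√t − √20| < eps.
Rationalise: √t − √20 = (t − 20)/(√t + √20), so |√t − √20| = |t − 20|/(√t + √20).
Restrict delta ≤ 20 so that |t − 20| < 20 forces t > 0, and then √t + √20 > √20.
Hence |√t − √20| < |t − 20|/√20, which is < eps once |t − 20| < √20·eps.
Take delta = min(20, √20·eps). If 0 < |t − 20| < delta then t > 0 and |√t − √20| < |t − 20|/√20 < eps.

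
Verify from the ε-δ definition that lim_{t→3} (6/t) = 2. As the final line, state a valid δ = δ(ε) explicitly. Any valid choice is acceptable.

δ = min(3/2, (3/4)ε)

Fix ε > 0. We seek δ > 0 such that 0 < |t − 3| < δ implies |6/t − 2| < ε.
|6/t − 2| = 6·|3 − t|/(3·|t|) = 6|t − 3|/(3|t|).
Require δ ≤ 3/2 so that |t| > 3 − 3/2 = 3/2, hence 3|t| > 9/2.
Then |6/t − 2| < 6|t − 3|/(9/2), which is < ε when |t − 3| < (3/4)ε.
Take δ = min(3/2, (3/4)ε). Then 0 < |t − 3| < δ gives both |t − 3| < 3/2 and |t − 3| < (3/4)ε, so |6/t − 2| < ε.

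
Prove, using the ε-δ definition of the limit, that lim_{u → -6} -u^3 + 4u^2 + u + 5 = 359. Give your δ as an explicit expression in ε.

δ = min(1, ε/178)

Let ε > 0 be given. We want δ > 0 such that 0 < |u + 6| < δ implies |(-u^3 + 4u^2 + u + 5) − 359| < ε.
(-u^3 + 4u^2 + u + 5) − 359 = -u^3 + 4u^2 + u - 354 = (u + 6)(-u^2 + 10u - 59).
So |(-u^3 + 4u^2 + u + 5) − 359| = |u + 6|·|-u^2 + 10u - 59|.
Assume first that |u + 6| < 1, so |u| < 7. Then |-u^2 + 10u - 59| ≤ 7^2 + 10·7 + 59 = 178.
Hence |(-u^3 + 4u^2 + u + 5) − 359| ≤ 178|u + 6| < ε provided |u + 6| < ε/178.
Take δ = min(1, ε/178). Then 0 < |u + 6| < δ gives both |u + 6| < 1 and |u + 6| < ε/178, so |(-u^3 + 4u^2 + u + 5) − 359| < ε.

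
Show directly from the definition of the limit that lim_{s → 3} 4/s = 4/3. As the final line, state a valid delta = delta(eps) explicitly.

delta = min(3/2, (9/8)eps)

Fix eps > 0. We seek delta > 0 such that 0 < |s − 3| < delta implies |4/s − (4/3)| < eps.
|4/s − (4/3)| = 4·|3 − s|/(3·|s|) = 4|s − 3|/(3|s|).
Require delta ≤ 3/2 so that |s| > 3 − 3/2 = 3/2, hence 3|s| > 9/2.
Then |4/s − (4/3)| < 4|s − 3|/(9/2), which is < eps when |s − 3| < (9/8)eps.
Take delta = min(3/2, (9/8)eps). Then 0 < |s − 3| < delta gives both |s − 3| < 3/2 and |s − 3| < (9/8)eps, so |4/s − (4/3)| < eps.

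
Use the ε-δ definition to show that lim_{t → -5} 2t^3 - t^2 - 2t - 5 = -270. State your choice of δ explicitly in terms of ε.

Suppose ε > 0. We want δ > 0 such that 0 < |t + 5| < δ implies |(2t^3 - t^2 - 2t - 5) + 270| < ε.
(2t^3 - t^2 - 2t - 5) + 270 = 2t^3 - t^2 - 2t + 265 = (t + 5)(2t^2 - 11t + 53).
So |(2t^3 - t^2 - 2t - 5) + 270| = |t + 5|·|2t^2 - 11t + 53|.
Assume first that |t + 5| < 1, so |t| < 6. Then |2t^2 - 11t + 53| ≤ 2·6^2 + 11·6 + 53 = 191.
Hence |(2t^3 - t^2 - 2t - 5) + 270| ≤ 191|t + 5| < ε provided |t + 5| < ε/191.
Choosing δ = min(1, ε/191) ensures both conditions, hence |(2t^3 - t^2 - 2t - 5) + 270| < ε.

δ = min(1, ε/191)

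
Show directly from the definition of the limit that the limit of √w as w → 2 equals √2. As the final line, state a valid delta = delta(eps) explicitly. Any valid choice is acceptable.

delta = min(2, √2·eps)

Suppose eps > 0. We want delta > 0 such that 0 < |w − 2| < delta implies |√w − √2| < eps.
Multiplying by the conjugate, |√w − √2| = |w − 2|/(√w + √2).
Restrict delta ≤ 2 so that |w − 2| < 2 forces w > 0, and then √w + √2 > √2.
Hence |√w − √2| < |w − 2|/√2, which is < eps once |w − 2| < √2·eps.
Take delta = min(2, √2·eps). If 0 < |w − 2| < delta then w > 0 and |√w − √2| < |w − 2|/√2 < eps.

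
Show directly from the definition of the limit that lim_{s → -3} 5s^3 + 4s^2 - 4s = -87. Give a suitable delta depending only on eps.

Let eps > 0 be given. We want delta > 0 such that 0 < |s + 3| < delta implies |(5s^3 + 4s^2 - 4s) + 87| < eps.
(5s^3 + 4s^2 - 4s) + 87 = 5s^3 + 4s^2 - 4s + 87 = (s + 3)(5s^2 - 11s + 29).
So |(5s^3 + 4s^2 - 4s) + 87| = |s + 3|·|5s^2 - 11s + 29|.
Assume first that |s + 3| < 2, so |s| < 5. Then |5s^2 - 11s + 29| ≤ 5·5^2 + 11·5 + 29 = 209.
Hence |(5s^3 + 4s^2 - 4s) + 87| ≤ 209|s + 3| < eps provided |s + 3| < eps/209.
Take delta = min(2, eps/209). Then 0 < |s + 3| < delta gives both |s + 3| < 2 and |s + 3| < eps/209, so |(5s^3 + 4s^2 - 4s) + 87| < eps.

delta = min(2, eps/209)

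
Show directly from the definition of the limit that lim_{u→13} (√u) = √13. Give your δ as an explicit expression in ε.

δ = min(13, √13·ε)

Let ε > 0 be given. We want δ > 0 such that 0 < |u − 13| < δ implies |√u − √13| < ε.
Multiplying by the conjugate, |√u − √13| = |u − 13|/(√u + √13).
Restrict δ ≤ 13 so that |u − 13| < 13 forces u > 0, and then √u + √13 > √13.
Hence |√u − √13| < |u − 13|/√13, which is < ε once |u − 13| < √13·ε.
Take δ = min(13, √13·ε). If 0 < |u − 13| < δ then u > 0 and |√u − √13| < |u − 13|/√13 < ε.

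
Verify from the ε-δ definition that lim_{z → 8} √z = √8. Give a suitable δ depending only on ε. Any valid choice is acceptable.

δ = min(8, √8·ε)

Suppose ε > 0. We want δ > 0 such that 0 < |z − 8| < δ implies |√z − √8| < ε.
Multiplying by the conjugate, |√z − √8| = |z − 8|/(√z + √8).
Restrict δ ≤ 8 so that |z − 8| < 8 forces z > 0, and then √z + √8 > √8.
Hence |√z − √8| < |z − 8|/√8, which is < ε once |z − 8| < √8·ε.
Take δ = min(8, √8·ε). If 0 < |z − 8| < δ then z > 0 and |√z − √8| < |z − 8|/√8 < ε.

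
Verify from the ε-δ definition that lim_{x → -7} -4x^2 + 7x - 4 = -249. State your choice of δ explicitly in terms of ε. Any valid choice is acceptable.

δ = min(2, ε/71)

Let ε > 0 be given. We want δ > 0 such that 0 < |x + 7| < δ implies |(-4x^2 + 7x - 4) + 249| < ε.
(-4x^2 + 7x - 4) + 249 = -4x^2 + 7x + 245 = (x + 7)(-4x + 35).
So |(-4x^2 + 7x - 4) + 249| = |x + 7|·|-4x + 35|.
Require δ ≤ 2. Then |x + 7| < 2 gives |x| < 9, and by the triangle inequality |-4x + 35| ≤ 4·9 + 35 = 71.
Hence |(-4x^2 + 7x - 4) + 249| ≤ 71|x + 7| < ε provided |x + 7| < ε/71.
Take δ = min(2, ε/71). Then 0 < |x + 7| < δ gives both |x + 7| < 2 and |x + 7| < ε/71, so |(-4x^2 + 7x - 4) + 249| < ε.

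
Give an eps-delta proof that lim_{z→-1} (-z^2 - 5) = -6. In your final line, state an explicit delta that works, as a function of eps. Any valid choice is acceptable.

Fix eps > 0. We want delta > 0 such that 0 < |z + 1| < delta implies |(-z^2 - 5) + 6| < eps.
(-z^2 - 5) + 6 = -z^2 + 1 = (z + 1)(-z + 1).
So |(-z^2 - 5) + 6| = |z + 1|·|-z + 1|.
Assume first that |z + 1| < 1, so |z| < 2. Then |-z + 1| ≤ 2 + 1 = 3.
Hence |(-z^2 - 5) + 6| ≤ 3|z + 1| < eps provided |z + 1| < eps/3.
Choosing delta = min(1, eps/3) ensures both conditions, hence |(-z^2 - 5) + 6| < eps.

delta = min(1, eps/3)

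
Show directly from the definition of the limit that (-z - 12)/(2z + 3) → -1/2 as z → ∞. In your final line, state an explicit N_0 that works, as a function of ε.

Fix ε > 0. We seek N_0 > 0 such that z > N_0 implies |(-z - 12)/(2z + 3) + 1/2| < ε.
(-z - 12)/(2z + 3) + 1/2 = (2(-z - 12) − (-1)(2z + 3)) / (2(2z + 3)) = -21/(2(2z + 3)).
For z > 0 we have 2z + 3 > 2z, so |(-z - 12)/(2z + 3) + 1/2| = 21/(2(2z + 3)) < 21/(2·2z) = (21/4)/z.
Thus |(-z - 12)/(2z + 3) + 1/2| < ε whenever z > (21/4)/ε.
Take N_0 = (21/4)/ε. If z > N_0 then |(-z - 12)/(2z + 3) + 1/2| < (21/4)/z < ε.

N_0 = (21/4)/ε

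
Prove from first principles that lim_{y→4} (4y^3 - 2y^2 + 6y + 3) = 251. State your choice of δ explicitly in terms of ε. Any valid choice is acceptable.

Let ε > 0 be given. We want δ > 0 such that 0 < |y − 4| < δ implies |(4y^3 - 2y^2 + 6y + 3) − 251| < ε.
(4y^3 - 2y^2 + 6y + 3) − 251 = 4y^3 - 2y^2 + 6y - 248 = (y − 4)(4y^2 + 14y + 62).
So |(4y^3 - 2y^2 + 6y + 3) − 251| = |y − 4|·|4y^2 + 14y + 62|.
Require δ ≤ 2. Then |y − 4| < 2 gives |y| < 6, and by the triangle inequality |4y^2 + 14y + 62| ≤ 4·6^2 + 14·6 + 62 = 290.
Hence |(4y^3 - 2y^2 + 6y + 3) − 251| ≤ 290|y − 4| < ε provided |y − 4| < ε/290.
Choosing δ = min(2, ε/290) ensures both conditions, hence |(4y^3 - 2y^2 + 6y + 3) − 251| < ε.

δ = min(2, ε/290)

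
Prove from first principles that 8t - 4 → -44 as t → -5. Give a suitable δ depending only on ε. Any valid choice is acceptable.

δ = ε/8

Fix ε > 0. We need δ > 0 so that 0 < |t + 5| < δ implies |(8t - 4) + 44| < ε.
Since (8t - 4) + 44 = 8(t + 5), we have |(8t - 4) + 44| = 8|t + 5|.
So 8|t + 5| < ε exactly when |t + 5| < ε/8.
Take δ = ε/8. If 0 < |t + 5| < δ then |(8t - 4) + 44| = 8|t + 5| < 8·(ε/8) = ε.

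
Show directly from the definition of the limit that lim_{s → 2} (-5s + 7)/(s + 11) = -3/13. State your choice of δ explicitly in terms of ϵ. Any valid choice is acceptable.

δ = min(13/2, (169/124)ϵ)

Let ϵ > 0. We want δ > 0 with 0 < |s − 2| < δ ⇒ |(-5s + 7)/(s + 11) + 3/13| < ϵ.
Combining over a common denominator, (-5s + 7)/(s + 11) + 3/13 = [(-5s + 7)·13 − (-3)·(s + 11)] / [13·(s + 11)] = -62(s − 2) / (13(s + 11)).
So |(-5s + 7)/(s + 11) + 3/13| = 62|s − 2| / (13·|s + 11|).
Restrict δ ≤ 13/2. Then |s − 2| < 13/2 gives |s + 11| = |(s − 2) + 13| ≥ 13 − 13/2 = 13/2.
Hence |(-5s + 7)/(s + 11) + 3/13| < 62|s − 2|/(13·(13/2)) = (124/169)|s − 2|, which is < ϵ once |s − 2| < (169/124)ϵ.
Take δ = min(13/2, (169/124)ϵ). Then 0 < |s − 2| < δ forces both bounds, so |(-5s + 7)/(s + 11) + 3/13| < ϵ.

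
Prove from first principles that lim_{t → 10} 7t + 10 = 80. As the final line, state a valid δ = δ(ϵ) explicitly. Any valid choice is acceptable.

δ = ϵ/7

Suppose ϵ > 0. We need δ > 0 so that 0 < |t − 10| < δ implies |(7t + 10) − 80| < ϵ.
|(7t + 10) − 80| = |7t - 70| = 7|t − 10|.
Thus it suffices that |t − 10| < ϵ/7.
Take δ = ϵ/7. If 0 < |t − 10| < δ then |(7t + 10) − 80| = 7|t − 10| < 7·(ϵ/7) = ϵ.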